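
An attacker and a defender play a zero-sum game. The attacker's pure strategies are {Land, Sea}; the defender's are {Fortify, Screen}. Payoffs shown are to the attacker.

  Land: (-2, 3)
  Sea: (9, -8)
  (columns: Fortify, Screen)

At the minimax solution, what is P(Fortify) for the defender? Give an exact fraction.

Row minima: Land → -2, Sea → -8; maximin = -2.
Column maxima: Fortify → 9, Screen → 3; minimax = 3.
-2 ≠ 3, so there is no saddle point; optimal play is mixed.
Let the attacker play Land with probability p. Expected payoff against Fortify: (-2)p + 9(1−p) = −11p + 9; against Screen: 3p + (-8)(1−p) = 11p − 8.
Setting these equal: −11p + 9 = 11p − 8 ⇒ −22p = -17 ⇒ p = 17/22, and the value is (-11)·(17/22) + 9 = 1/2.
For the defender: with q = P(Fortify), equating Land's and Sea's payoffs gives −5q + 3 = 17q − 8 ⇒ q = 1/2.

1/2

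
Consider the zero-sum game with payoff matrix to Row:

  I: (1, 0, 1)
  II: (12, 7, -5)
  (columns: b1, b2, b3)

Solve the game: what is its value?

Row minima: I → 0, II → -5; maximin = 0.
Column maxima: b1 → 12, b2 → 7, b3 → 1; minimax = 1.
0 ≠ 1, so there is no saddle point; optimal play is mixed.
b1 is strictly dominated by b2 (it gives Row strictly more in every row), so Column never plays it.
On the remaining 2×2 (I, II vs b2, b3):
Let Row play I with probability p. Expected payoff against b2: 0p + 7(1−p) = −7p + 7; against b3: 1p + (-5)(1−p) = 6p − 5.
Setting these equal: −7p + 7 = 6p − 5 ⇒ −13p = -12 ⇒ p = 12/13, and the value is (-7)·(12/13) + 7 = 7/13.
For Column: with q = P(b2), equating I's and II's payoffs gives −q + 1 = 12q − 5 ⇒ q = 6/13.

7/13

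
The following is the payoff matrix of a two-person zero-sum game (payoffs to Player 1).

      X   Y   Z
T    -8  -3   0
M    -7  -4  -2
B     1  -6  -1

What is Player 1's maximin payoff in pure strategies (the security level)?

-6

Row minima: T → -8, M → -7, B → -6.
The best of these is -6.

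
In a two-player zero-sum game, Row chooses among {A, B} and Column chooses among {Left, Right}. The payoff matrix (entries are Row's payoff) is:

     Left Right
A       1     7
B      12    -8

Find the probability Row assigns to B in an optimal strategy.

Row minima: A → 1, B → -8; maximin = 1.
Column maxima: Left → 12, Right → 7; minimax = 7.
1 ≠ 7, so there is no saddle point; optimal play is mixed.
Let Row play A with probability p. Expected payoff against Left: 1p + 12(1−p) = −11p + 12; against Right: 7p + (-8)(1−p) = 15p − 8.
Setting these equal: −11p + 12 = 15p − 8 ⇒ −26p = -20 ⇒ p = 10/13, and the value is (-11)·(10/13) + 12 = 46/13.
For Column: with q = P(Left), equating A's and B's payoffs gives −6q + 7 = 20q − 8 ⇒ q = 15/26.

3/13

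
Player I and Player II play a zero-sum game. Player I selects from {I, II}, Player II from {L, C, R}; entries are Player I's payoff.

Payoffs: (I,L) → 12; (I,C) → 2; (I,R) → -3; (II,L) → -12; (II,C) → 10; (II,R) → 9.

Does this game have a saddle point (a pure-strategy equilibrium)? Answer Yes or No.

No

Row minima: I → -3, II → -12; maximin = -3.
Column maxima: L → 12, C → 10, R → 9; minimax = 9.
-3 ≠ 9, so no pure-strategy equilibrium exists.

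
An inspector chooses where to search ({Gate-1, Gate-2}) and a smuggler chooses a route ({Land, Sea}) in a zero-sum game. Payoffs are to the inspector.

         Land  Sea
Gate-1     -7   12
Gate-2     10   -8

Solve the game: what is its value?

Row minima: Gate-1 → -7, Gate-2 → -8; maximin = -7.
Column maxima: Land → 10, Sea → 12; minimax = 10.
-7 ≠ 10, so there is no saddle point; optimal play is mixed.
Let the inspector play Gate-1 with probability p. Expected payoff against Land: (-7)p + 10(1−p) = −17p + 10; against Sea: 12p + (-8)(1−p) = 20p − 8.
Setting these equal: −17p + 10 = 20p − 8 ⇒ −37p = -18 ⇒ p = 18/37, and the value is (-17)·(18/37) + 10 = 64/37.
For the smuggler: with q = P(Land), equating Gate-1's and Gate-2's payoffs gives −19q + 12 = 18q − 8 ⇒ q = 20/37.

64/37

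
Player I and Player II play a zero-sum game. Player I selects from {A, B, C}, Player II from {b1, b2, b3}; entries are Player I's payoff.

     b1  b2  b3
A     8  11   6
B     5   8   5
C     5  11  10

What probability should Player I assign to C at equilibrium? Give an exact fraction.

Row minima: A → 6, B → 5, C → 5; maximin = 6.
Column maxima: b1 → 8, b2 → 11, b3 → 10; minimax = 8.
6 ≠ 8, so there is no saddle point; optimal play is mixed.
B is strictly dominated by A, so Player I never plays it.
b2 is strictly dominated by b1 (it gives Player I strictly more in every row), so Player II never plays it.
On the remaining 2×2 (A, C vs b1, b3):
Let Player I play A with probability p. Expected payoff against b1: 8p + 5(1−p) = 3p + 5; against b3: 6p + 10(1−p) = −4p + 10.
Setting these equal: 3p + 5 = −4p + 10 ⇒ 7p = 5 ⇒ p = 5/7, and the value is (3)·(5/7) + 5 = 50/7.
For Player II: with q = P(b1), equating A's and C's payoffs gives 2q + 6 = −5q + 10 ⇒ q = 4/7.

2/7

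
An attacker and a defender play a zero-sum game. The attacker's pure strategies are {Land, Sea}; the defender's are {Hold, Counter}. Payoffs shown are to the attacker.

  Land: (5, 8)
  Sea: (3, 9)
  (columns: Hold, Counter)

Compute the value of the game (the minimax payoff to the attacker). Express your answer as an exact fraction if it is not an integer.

Row minima: Land → 5, Sea → 3; maximin = 5.
Column maxima: Hold → 5, Counter → 9; minimax = 5.
Since maximin = minimax = 5, there is a saddle point and the value is 5.

5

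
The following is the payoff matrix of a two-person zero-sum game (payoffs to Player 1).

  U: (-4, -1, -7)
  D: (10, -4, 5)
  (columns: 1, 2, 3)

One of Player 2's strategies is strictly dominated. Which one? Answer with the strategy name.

1

3 holds Player 1's payoff strictly below 1 in every row: -7 < -4, 5 < 10.
So 1 is strictly dominated for Player 2.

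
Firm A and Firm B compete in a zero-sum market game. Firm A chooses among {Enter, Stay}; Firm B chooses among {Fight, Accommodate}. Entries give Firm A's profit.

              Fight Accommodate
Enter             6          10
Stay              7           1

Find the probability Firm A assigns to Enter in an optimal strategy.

3/5

Row minima: Enter → 6, Stay → 1; maximin = 6.
Column maxima: Fight → 7, Accommodate → 10; minimax = 7.
6 ≠ 7, so there is no saddle point; optimal play is mixed.
Let Firm A play Enter with probability p. Expected payoff against Fight: 6p + 7(1−p) = −p + 7; against Accommodate: 10p + 1(1−p) = 9p + 1.
Setting these equal: −p + 7 = 9p + 1 ⇒ −10p = -6 ⇒ p = 3/5, and the value is (-1)·(3/5) + 7 = 32/5.
For Firm B: with q = P(Fight), equating Enter's and Stay's payoffs gives −4q + 10 = 6q + 1 ⇒ q = 9/10.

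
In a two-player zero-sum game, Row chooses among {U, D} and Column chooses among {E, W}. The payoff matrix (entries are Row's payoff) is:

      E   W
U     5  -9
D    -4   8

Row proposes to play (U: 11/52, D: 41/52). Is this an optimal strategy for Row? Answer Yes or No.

Against E this mix gives (11/52)·5 + (41/52)·(-4) = -109/52.
Against W this mix gives (11/52)·(-9) + (41/52)·8 = 229/52.
Column will play E, holding Row to -109/52. Shifting weight toward the row that does better against E would raise this floor (the equalizing mix achieves 2/13 against both E and W), so the proposed strategy is not optimal.

No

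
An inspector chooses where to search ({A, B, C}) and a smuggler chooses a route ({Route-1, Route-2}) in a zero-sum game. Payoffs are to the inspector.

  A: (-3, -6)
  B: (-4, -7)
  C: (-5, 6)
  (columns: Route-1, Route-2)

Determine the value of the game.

-24/7

Row minima: A → -6, B → -7, C → -5; maximin = -5.
Column maxima: Route-1 → -3, Route-2 → 6; minimax = -3.
-5 ≠ -3, so there is no saddle point; optimal play is mixed.
B is strictly dominated by A, so the inspector never plays it.
On the remaining 2×2 (A, C vs Route-1, Route-2):
Let the inspector play A with probability p. Expected payoff against Route-1: (-3)p + (-5)(1−p) = 2p − 5; against Route-2: (-6)p + 6(1−p) = −12p + 6.
Setting these equal: 2p − 5 = −12p + 6 ⇒ 14p = 11 ⇒ p = 11/14, and the value is (2)·(11/14) − 5 = -24/7.
For the smuggler: with q = P(Route-1), equating A's and C's payoffs gives 3q − 6 = −11q + 6 ⇒ q = 6/7.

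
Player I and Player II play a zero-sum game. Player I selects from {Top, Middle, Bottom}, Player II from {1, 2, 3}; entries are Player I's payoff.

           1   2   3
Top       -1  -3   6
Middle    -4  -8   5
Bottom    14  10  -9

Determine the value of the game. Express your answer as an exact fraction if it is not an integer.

33/28

Row minima: Top → -3, Middle → -8, Bottom → -9; maximin = -3.
Column maxima: 1 → 14, 2 → 10, 3 → 6; minimax = 6.
-3 ≠ 6, so there is no saddle point; optimal play is mixed.
Middle is strictly dominated by Top, so Player I never plays it.
1 is strictly dominated by 2 (it gives Player I strictly more in every row), so Player II never plays it.
On the remaining 2×2 (Top, Bottom vs 2, 3):
Let Player I play Top with probability p. Expected payoff against 2: (-3)p + 10(1−p) = −13p + 10; against 3: 6p + (-9)(1−p) = 15p − 9.
Setting these equal: −13p + 10 = 15p − 9 ⇒ −28p = -19 ⇒ p = 19/28, and the value is (-13)·(19/28) + 10 = 33/28.
For Player II: with q = P(2), equating Top's and Bottom's payoffs gives −9q + 6 = 19q − 9 ⇒ q = 15/28.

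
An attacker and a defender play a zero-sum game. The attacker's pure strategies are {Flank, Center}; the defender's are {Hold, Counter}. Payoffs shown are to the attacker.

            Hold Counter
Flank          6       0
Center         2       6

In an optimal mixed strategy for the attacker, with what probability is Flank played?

Row minima: Flank → 0, Center → 2; maximin = 2.
Column maxima: Hold → 6, Counter → 6; minimax = 6.
2 ≠ 6, so there is no saddle point; optimal play is mixed.
Let the attacker play Flank with probability p. Expected payoff against Hold: 6p + 2(1−p) = 4p + 2; against Counter: 0p + 6(1−p) = −6p + 6.
Setting these equal: 4p + 2 = −6p + 6 ⇒ 10p = 4 ⇒ p = 2/5, and the value is (4)·(2/5) + 2 = 18/5.
For the defender: with q = P(Hold), equating Flank's and Center's payoffs gives 6q = −4q + 6 ⇒ q = 3/5.

2/5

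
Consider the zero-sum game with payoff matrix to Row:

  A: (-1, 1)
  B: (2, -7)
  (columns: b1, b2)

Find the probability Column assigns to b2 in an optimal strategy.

3/11

Row minima: A → -1, B → -7; maximin = -1.
Column maxima: b1 → 2, b2 → 1; minimax = 1.
-1 ≠ 1, so there is no saddle point; optimal play is mixed.
Let Row play A with probability p. Expected payoff against b1: (-1)p + 2(1−p) = −3p + 2; against b2: 1p + (-7)(1−p) = 8p − 7.
Setting these equal: −3p + 2 = 8p − 7 ⇒ −11p = -9 ⇒ p = 9/11, and the value is (-3)·(9/11) + 2 = -5/11.
For Column: with q = P(b1), equating A's and B's payoffs gives −2q + 1 = 9q − 7 ⇒ q = 8/11.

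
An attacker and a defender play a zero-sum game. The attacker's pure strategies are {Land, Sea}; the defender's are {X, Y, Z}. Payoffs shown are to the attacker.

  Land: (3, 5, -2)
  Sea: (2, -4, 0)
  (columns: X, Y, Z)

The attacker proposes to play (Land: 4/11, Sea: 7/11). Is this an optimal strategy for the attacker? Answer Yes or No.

Yes

Against X this mix gives (4/11)·3 + (7/11)·2 = 26/11.
Against Y this mix gives (4/11)·5 + (7/11)·(-4) = -8/11.
Against Z this mix gives (4/11)·(-2) + (7/11)·0 = -8/11.
All of the defender's active replies (Y, Z) yield -8/11, and no column does worse for the attacker. The mix makes the defender indifferent and guarantees -8/11, so it is optimal.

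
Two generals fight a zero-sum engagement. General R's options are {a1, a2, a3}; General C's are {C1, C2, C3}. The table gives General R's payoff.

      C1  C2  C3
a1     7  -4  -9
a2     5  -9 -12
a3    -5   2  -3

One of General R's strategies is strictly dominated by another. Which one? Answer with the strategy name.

a2

a1 gives a strictly higher payoff than a2 against every column: 7 > 5, -4 > -9, -9 > -12.
So a2 is strictly dominated and General R never plays it.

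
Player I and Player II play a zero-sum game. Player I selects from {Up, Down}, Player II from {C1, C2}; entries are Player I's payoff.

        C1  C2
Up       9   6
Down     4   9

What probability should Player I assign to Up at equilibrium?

Row minima: Up → 6, Down → 4; maximin = 6.
Column maxima: C1 → 9, C2 → 9; minimax = 9.
6 ≠ 9, so there is no saddle point; optimal play is mixed.
Let Player I play Up with probability p. Expected payoff against C1: 9p + 4(1−p) = 5p + 4; against C2: 6p + 9(1−p) = −3p + 9.
Setting these equal: 5p + 4 = −3p + 9 ⇒ 8p = 5 ⇒ p = 5/8, and the value is (5)·(5/8) + 4 = 57/8.
For Player II: with q = P(C1), equating Up's and Down's payoffs gives 3q + 6 = −5q + 9 ⇒ q = 3/8.

5/8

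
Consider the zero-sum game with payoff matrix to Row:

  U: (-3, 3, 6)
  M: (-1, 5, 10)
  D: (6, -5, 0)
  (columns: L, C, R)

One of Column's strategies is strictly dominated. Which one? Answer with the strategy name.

R

C holds Row's payoff strictly below R in every row: 3 < 6, 5 < 10, -5 < 0.
So R is strictly dominated for Column.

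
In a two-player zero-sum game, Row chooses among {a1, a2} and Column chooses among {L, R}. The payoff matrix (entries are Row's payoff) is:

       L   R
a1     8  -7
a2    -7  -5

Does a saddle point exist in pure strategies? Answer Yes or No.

Row minima: a1 → -7, a2 → -7; maximin = -7.
Column maxima: L → 8, R → -5; minimax = -5.
-7 ≠ -5, so no pure-strategy equilibrium exists.

No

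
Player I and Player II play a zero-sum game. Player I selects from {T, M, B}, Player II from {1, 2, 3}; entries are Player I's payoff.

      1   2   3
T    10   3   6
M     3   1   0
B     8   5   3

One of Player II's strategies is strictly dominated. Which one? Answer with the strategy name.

2 holds Player I's payoff strictly below 1 in every row: 3 < 10, 1 < 3, 5 < 8.
So 1 is strictly dominated for Player II.

1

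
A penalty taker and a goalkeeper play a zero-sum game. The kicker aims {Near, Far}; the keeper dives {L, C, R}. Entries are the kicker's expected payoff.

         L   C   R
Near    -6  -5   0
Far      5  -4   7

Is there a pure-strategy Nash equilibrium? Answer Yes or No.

Yes

Row minima: Near → -6, Far → -4; maximin = -4.
Column maxima: L → 5, C → -4, R → 7; minimax = -4.
maximin = minimax = -4, so a saddle point exists.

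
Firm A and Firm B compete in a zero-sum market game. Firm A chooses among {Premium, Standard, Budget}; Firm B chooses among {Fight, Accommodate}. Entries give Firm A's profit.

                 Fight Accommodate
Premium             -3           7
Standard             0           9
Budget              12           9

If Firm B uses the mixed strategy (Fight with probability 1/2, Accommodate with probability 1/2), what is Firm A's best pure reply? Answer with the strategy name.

Budget

Expected payoff of Premium: (1/2)·(-3) + (1/2)·7 = 2.
Expected payoff of Standard: (1/2)·0 + (1/2)·9 = 9/2.
Expected payoff of Budget: (1/2)·12 + (1/2)·9 = 21/2.
The largest is 21/2, so Firm A's best response is Budget.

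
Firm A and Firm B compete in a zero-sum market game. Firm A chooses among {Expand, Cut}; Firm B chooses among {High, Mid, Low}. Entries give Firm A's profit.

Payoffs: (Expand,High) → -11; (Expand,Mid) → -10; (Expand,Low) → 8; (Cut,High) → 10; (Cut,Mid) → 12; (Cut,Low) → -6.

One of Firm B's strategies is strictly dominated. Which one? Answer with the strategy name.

High holds Firm A's payoff strictly below Mid in every row: -11 < -10, 10 < 12.
So Mid is strictly dominated for Firm B.

Mid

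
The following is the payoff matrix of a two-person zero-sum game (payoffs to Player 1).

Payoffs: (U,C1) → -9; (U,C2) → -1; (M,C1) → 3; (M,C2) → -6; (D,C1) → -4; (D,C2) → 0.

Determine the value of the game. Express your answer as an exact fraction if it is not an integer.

Row minima: U → -9, M → -6, D → -4; maximin = -4.
Column maxima: C1 → 3, C2 → 0; minimax = 0.
-4 ≠ 0, so there is no saddle point; optimal play is mixed.
U is strictly dominated by D, so Player 1 never plays it.
On the remaining 2×2 (M, D vs C1, C2):
Let Player 1 play M with probability p. Expected payoff against C1: 3p + (-4)(1−p) = 7p − 4; against C2: (-6)p + 0(1−p) = −6p.
Setting these equal: 7p − 4 = −6p ⇒ 13p = 4 ⇒ p = 4/13, and the value is (7)·(4/13) − 4 = -24/13.
For Player 2: with q = P(C1), equating M's and D's payoffs gives 9q − 6 = −4q ⇒ q = 6/13.

-24/13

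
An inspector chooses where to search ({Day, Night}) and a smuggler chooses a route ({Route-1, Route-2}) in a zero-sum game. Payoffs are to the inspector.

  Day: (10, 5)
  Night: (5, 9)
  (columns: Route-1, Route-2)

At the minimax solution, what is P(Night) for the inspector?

Row minima: Day → 5, Night → 5; maximin = 5.
Column maxima: Route-1 → 10, Route-2 → 9; minimax = 9.
5 ≠ 9, so there is no saddle point; optimal play is mixed.
Let the inspector play Day with probability p. Expected payoff against Route-1: 10p + 5(1−p) = 5p + 5; against Route-2: 5p + 9(1−p) = −4p + 9.
Setting these equal: 5p + 5 = −4p + 9 ⇒ 9p = 4 ⇒ p = 4/9, and the value is (5)·(4/9) + 5 = 65/9.
For the smuggler: with q = P(Route-1), equating Day's and Night's payoffs gives 5q + 5 = −4q + 9 ⇒ q = 4/9.

5/9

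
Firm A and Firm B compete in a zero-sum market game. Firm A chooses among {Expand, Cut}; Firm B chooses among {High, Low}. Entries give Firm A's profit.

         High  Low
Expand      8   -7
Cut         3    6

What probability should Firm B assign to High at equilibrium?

Row minima: Expand → -7, Cut → 3; maximin = 3.
Column maxima: High → 8, Low → 6; minimax = 6.
3 ≠ 6, so there is no saddle point; optimal play is mixed.
Let Firm A play Expand with probability p. Expected payoff against High: 8p + 3(1−p) = 5p + 3; against Low: (-7)p + 6(1−p) = −13p + 6.
Setting these equal: 5p + 3 = −13p + 6 ⇒ 18p = 3 ⇒ p = 1/6, and the value is (5)·(1/6) + 3 = 23/6.
For Firm B: with q = P(High), equating Expand's and Cut's payoffs gives 15q − 7 = −3q + 6 ⇒ q = 13/18.

13/18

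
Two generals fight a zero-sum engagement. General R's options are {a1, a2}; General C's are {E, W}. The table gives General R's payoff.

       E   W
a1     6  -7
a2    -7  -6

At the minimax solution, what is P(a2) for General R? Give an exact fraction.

13/14

Row minima: a1 → -7, a2 → -7; maximin = -7.
Column maxima: E → 6, W → -6; minimax = -6.
-7 ≠ -6, so there is no saddle point; optimal play is mixed.
Let General R play a1 with probability p. Expected payoff against E: 6p + (-7)(1−p) = 13p − 7; against W: (-7)p + (-6)(1−p) = −p − 6.
Setting these equal: 13p − 7 = −p − 6 ⇒ 14p = 1 ⇒ p = 1/14, and the value is (13)·(1/14) − 7 = -85/14.
For General C: with q = P(E), equating a1's and a2's payoffs gives 13q − 7 = −q − 6 ⇒ q = 1/14.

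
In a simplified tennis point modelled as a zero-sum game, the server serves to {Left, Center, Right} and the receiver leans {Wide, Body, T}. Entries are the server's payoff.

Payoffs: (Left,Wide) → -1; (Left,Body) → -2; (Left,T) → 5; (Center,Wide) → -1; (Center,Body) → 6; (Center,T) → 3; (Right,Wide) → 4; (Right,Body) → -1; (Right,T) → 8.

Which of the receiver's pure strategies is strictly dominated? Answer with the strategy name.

T

Wide holds the server's payoff strictly below T in every row: -1 < 5, -1 < 3, 4 < 8.
So T is strictly dominated for the receiver.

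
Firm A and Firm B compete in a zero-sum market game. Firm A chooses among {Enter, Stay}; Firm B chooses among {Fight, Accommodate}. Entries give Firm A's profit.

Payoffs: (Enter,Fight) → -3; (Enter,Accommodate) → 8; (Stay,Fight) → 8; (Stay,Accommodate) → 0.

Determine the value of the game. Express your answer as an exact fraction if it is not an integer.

Row minima: Enter → -3, Stay → 0; maximin = 0.
Column maxima: Fight → 8, Accommodate → 8; minimax = 8.
0 ≠ 8, so there is no saddle point; optimal play is mixed.
Let Firm A play Enter with probability p. Expected payoff against Fight: (-3)p + 8(1−p) = −11p + 8; against Accommodate: 8p + 0(1−p) = 8p.
Setting these equal: −11p + 8 = 8p ⇒ −19p = -8 ⇒ p = 8/19, and the value is (-11)·(8/19) + 8 = 64/19.
For Firm B: with q = P(Fight), equating Enter's and Stay's payoffs gives −11q + 8 = 8q ⇒ q = 8/19.

64/19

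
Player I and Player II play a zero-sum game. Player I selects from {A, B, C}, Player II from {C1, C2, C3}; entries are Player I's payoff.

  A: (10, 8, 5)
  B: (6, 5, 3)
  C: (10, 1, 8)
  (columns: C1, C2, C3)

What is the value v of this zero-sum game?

59/10

Row minima: A → 5, B → 3, C → 1; maximin = 5.
Column maxima: C1 → 10, C2 → 8, C3 → 8; minimax = 8.
5 ≠ 8, so there is no saddle point; optimal play is mixed.
B is strictly dominated by A, so Player I never plays it.
C1 is strictly dominated by C2 (it gives Player I strictly more in every row), so Player II never plays it.
On the remaining 2×2 (A, C vs C2, C3):
Let Player I play A with probability p. Expected payoff against C2: 8p + 1(1−p) = 7p + 1; against C3: 5p + 8(1−p) = −3p + 8.
Setting these equal: 7p + 1 = −3p + 8 ⇒ 10p = 7 ⇒ p = 7/10, and the value is (7)·(7/10) + 1 = 59/10.
For Player II: with q = P(C2), equating A's and C's payoffs gives 3q + 5 = −7q + 8 ⇒ q = 3/10.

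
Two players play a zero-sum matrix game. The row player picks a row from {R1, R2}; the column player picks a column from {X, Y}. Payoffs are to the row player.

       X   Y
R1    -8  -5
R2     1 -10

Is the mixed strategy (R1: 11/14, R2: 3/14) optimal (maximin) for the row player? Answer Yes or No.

Yes

Against X this mix gives (11/14)·(-8) + (3/14)·1 = -85/14.
Against Y this mix gives (11/14)·(-5) + (3/14)·(-10) = -85/14.
All of the column player's active replies (X, Y) yield -85/14, and no column does worse for the row player. The mix makes the column player indifferent and guarantees -85/14, so it is optimal.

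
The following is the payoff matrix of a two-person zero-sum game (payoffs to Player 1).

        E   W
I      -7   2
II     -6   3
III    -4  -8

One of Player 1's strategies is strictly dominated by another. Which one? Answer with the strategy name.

I

II gives a strictly higher payoff than I against every column: -6 > -7, 3 > 2.
So I is strictly dominated and Player 1 never plays it.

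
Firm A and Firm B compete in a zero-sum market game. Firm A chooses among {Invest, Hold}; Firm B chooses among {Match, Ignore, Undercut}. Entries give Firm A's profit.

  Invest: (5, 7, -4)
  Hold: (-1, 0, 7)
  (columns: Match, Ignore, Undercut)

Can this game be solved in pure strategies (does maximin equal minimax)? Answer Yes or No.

Row minima: Invest → -4, Hold → -1; maximin = -1.
Column maxima: Match → 5, Ignore → 7, Undercut → 7; minimax = 5.
-1 ≠ 5, so no pure-strategy equilibrium exists.

No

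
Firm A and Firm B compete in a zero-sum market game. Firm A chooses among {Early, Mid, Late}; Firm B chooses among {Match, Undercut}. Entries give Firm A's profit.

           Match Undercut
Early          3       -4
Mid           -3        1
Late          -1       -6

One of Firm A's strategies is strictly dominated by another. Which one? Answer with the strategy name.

Late

Early gives a strictly higher payoff than Late against every column: 3 > -1, -4 > -6.
So Late is strictly dominated and Firm A never plays it.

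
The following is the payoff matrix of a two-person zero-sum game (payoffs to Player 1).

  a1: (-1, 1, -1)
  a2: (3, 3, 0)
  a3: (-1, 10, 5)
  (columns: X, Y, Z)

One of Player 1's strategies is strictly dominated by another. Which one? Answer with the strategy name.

a2 gives a strictly higher payoff than a1 against every column: 3 > -1, 3 > 1, 0 > -1.
So a1 is strictly dominated and Player 1 never plays it.

a1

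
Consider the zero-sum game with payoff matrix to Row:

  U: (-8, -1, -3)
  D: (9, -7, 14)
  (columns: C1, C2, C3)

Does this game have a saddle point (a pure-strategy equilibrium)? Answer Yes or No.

No

Row minima: U → -8, D → -7; maximin = -7.
Column maxima: C1 → 9, C2 → -1, C3 → 14; minimax = -1.
-7 ≠ -1, so no pure-strategy equilibrium exists.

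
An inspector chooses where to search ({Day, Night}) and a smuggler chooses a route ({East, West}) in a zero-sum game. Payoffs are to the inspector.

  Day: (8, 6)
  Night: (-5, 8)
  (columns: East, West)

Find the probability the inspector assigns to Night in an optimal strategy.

Row minima: Day → 6, Night → -5; maximin = 6.
Column maxima: East → 8, West → 8; minimax = 8.
6 ≠ 8, so there is no saddle point; optimal play is mixed.
Let the inspector play Day with probability p. Expected payoff against East: 8p + (-5)(1−p) = 13p − 5; against West: 6p + 8(1−p) = −2p + 8.
Setting these equal: 13p − 5 = −2p + 8 ⇒ 15p = 13 ⇒ p = 13/15, and the value is (13)·(13/15) − 5 = 94/15.
For the smuggler: with q = P(East), equating Day's and Night's payoffs gives 2q + 6 = −13q + 8 ⇒ q = 2/15.

2/15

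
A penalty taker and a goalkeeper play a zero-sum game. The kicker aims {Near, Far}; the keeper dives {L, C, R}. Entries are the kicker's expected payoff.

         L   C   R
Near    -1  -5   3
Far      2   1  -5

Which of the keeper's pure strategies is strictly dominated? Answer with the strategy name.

L

C holds the kicker's payoff strictly below L in every row: -5 < -1, 1 < 2.
So L is strictly dominated for the keeper.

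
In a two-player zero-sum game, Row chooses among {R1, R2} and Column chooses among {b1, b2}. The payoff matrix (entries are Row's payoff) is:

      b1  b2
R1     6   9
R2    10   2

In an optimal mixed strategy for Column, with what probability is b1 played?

Row minima: R1 → 6, R2 → 2; maximin = 6.
Column maxima: b1 → 10, b2 → 9; minimax = 9.
6 ≠ 9, so there is no saddle point; optimal play is mixed.
Let Row play R1 with probability p. Expected payoff against b1: 6p + 10(1−p) = −4p + 10; against b2: 9p + 2(1−p) = 7p + 2.
Setting these equal: −4p + 10 = 7p + 2 ⇒ −11p = -8 ⇒ p = 8/11, and the value is (-4)·(8/11) + 10 = 78/11.
For Column: with q = P(b1), equating R1's and R2's payoffs gives −3q + 9 = 8q + 2 ⇒ q = 7/11.

7/11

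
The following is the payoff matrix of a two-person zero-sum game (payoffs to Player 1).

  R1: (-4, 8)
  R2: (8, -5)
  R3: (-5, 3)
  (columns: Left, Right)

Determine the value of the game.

Row minima: R1 → -4, R2 → -5, R3 → -5; maximin = -4.
Column maxima: Left → 8, Right → 8; minimax = 8.
-4 ≠ 8, so there is no saddle point; optimal play is mixed.
R3 is strictly dominated by R1, so Player 1 never plays it.
On the remaining 2×2 (R1, R2 vs Left, Right):
Let Player 1 play R1 with probability p. Expected payoff against Left: (-4)p + 8(1−p) = −12p + 8; against Right: 8p + (-5)(1−p) = 13p − 5.
Setting these equal: −12p + 8 = 13p − 5 ⇒ −25p = -13 ⇒ p = 13/25, and the value is (-12)·(13/25) + 8 = 44/25.
For Player 2: with q = P(Left), equating R1's and R2's payoffs gives −12q + 8 = 13q − 5 ⇒ q = 13/25.

44/25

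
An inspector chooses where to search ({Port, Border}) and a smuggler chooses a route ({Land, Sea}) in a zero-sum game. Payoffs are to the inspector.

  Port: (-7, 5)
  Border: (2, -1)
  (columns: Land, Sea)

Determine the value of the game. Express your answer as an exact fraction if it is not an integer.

Row minima: Port → -7, Border → -1; maximin = -1.
Column maxima: Land → 2, Sea → 5; minimax = 2.
-1 ≠ 2, so there is no saddle point; optimal play is mixed.
Let the inspector play Port with probability p. Expected payoff against Land: (-7)p + 2(1−p) = −9p + 2; against Sea: 5p + (-1)(1−p) = 6p − 1.
Setting these equal: −9p + 2 = 6p − 1 ⇒ −15p = -3 ⇒ p = 1/5, and the value is (-9)·(1/5) + 2 = 1/5.
For the smuggler: with q = P(Land), equating Port's and Border's payoffs gives −12q + 5 = 3q − 1 ⇒ q = 2/5.

1/5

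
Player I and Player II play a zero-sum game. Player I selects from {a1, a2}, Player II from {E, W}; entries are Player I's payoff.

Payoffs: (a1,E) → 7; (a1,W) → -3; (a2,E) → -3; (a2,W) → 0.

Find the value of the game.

-9/13

Row minima: a1 → -3, a2 → -3; maximin = -3.
Column maxima: E → 7, W → 0; minimax = 0.
-3 ≠ 0, so there is no saddle point; optimal play is mixed.
Let Player I play a1 with probability p. Expected payoff against E: 7p + (-3)(1−p) = 10p − 3; against W: (-3)p + 0(1−p) = −3p.
Setting these equal: 10p − 3 = −3p ⇒ 13p = 3 ⇒ p = 3/13, and the value is (10)·(3/13) − 3 = -9/13.
For Player II: with q = P(E), equating a1's and a2's payoffs gives 10q − 3 = −3q ⇒ q = 3/13.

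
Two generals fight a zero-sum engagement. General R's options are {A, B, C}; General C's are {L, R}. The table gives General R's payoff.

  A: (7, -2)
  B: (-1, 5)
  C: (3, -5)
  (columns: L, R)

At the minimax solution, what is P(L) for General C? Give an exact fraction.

7/15

Row minima: A → -2, B → -1, C → -5; maximin = -1.
Column maxima: L → 7, R → 5; minimax = 5.
-1 ≠ 5, so there is no saddle point; optimal play is mixed.
C is strictly dominated by A, so General R never plays it.
On the remaining 2×2 (A, B vs L, R):
Let General R play A with probability p. Expected payoff against L: 7p + (-1)(1−p) = 8p − 1; against R: (-2)p + 5(1−p) = −7p + 5.
Setting these equal: 8p − 1 = −7p + 5 ⇒ 15p = 6 ⇒ p = 2/5, and the value is (8)·(2/5) − 1 = 11/5.
For General C: with q = P(L), equating A's and B's payoffs gives 9q − 2 = −6q + 5 ⇒ q = 7/15.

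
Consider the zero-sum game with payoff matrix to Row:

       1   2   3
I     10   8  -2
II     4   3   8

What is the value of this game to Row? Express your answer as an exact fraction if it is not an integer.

Row minima: I → -2, II → 3; maximin = 3.
Column maxima: 1 → 10, 2 → 8, 3 → 8; minimax = 8.
3 ≠ 8, so there is no saddle point; optimal play is mixed.
1 is strictly dominated by 2 (it gives Row strictly more in every row), so Column never plays it.
On the remaining 2×2 (I, II vs 2, 3):
Let Row play I with probability p. Expected payoff against 2: 8p + 3(1−p) = 5p + 3; against 3: (-2)p + 8(1−p) = −10p + 8.
Setting these equal: 5p + 3 = −10p + 8 ⇒ 15p = 5 ⇒ p = 1/3, and the value is (5)·(1/3) + 3 = 14/3.
For Column: with q = P(2), equating I's and II's payoffs gives 10q − 2 = −5q + 8 ⇒ q = 2/3.

14/3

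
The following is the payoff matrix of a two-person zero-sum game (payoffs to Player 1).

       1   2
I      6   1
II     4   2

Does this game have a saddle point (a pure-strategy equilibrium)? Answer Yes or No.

Yes

Row minima: I → 1, II → 2; maximin = 2.
Column maxima: 1 → 6, 2 → 2; minimax = 2.
maximin = minimax = 2, so a saddle point exists.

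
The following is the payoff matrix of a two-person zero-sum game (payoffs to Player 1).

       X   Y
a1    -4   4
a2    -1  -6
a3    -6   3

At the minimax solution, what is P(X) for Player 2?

10/13

Row minima: a1 → -4, a2 → -6, a3 → -6; maximin = -4.
Column maxima: X → -1, Y → 4; minimax = -1.
-4 ≠ -1, so there is no saddle point; optimal play is mixed.
a3 is strictly dominated by a1, so Player 1 never plays it.
On the remaining 2×2 (a1, a2 vs X, Y):
Let Player 1 play a1 with probability p. Expected payoff against X: (-4)p + (-1)(1−p) = −3p − 1; against Y: 4p + (-6)(1−p) = 10p − 6.
Setting these equal: −3p − 1 = 10p − 6 ⇒ −13p = -5 ⇒ p = 5/13, and the value is (-3)·(5/13) − 1 = -28/13.
For Player 2: with q = P(X), equating a1's and a2's payoffs gives −8q + 4 = 5q − 6 ⇒ q = 10/13.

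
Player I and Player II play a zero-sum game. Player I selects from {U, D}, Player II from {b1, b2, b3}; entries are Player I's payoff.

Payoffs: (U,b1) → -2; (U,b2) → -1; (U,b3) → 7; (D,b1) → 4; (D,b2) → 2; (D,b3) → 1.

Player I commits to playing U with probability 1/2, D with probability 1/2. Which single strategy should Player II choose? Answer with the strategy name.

b2

If Player II plays b1, Player I's expected payoff is (1/2)·(-2) + (1/2)·4 = 1.
If Player II plays b2, Player I's expected payoff is (1/2)·(-1) + (1/2)·2 = 1/2.
If Player II plays b3, Player I's expected payoff is (1/2)·7 + (1/2)·1 = 4.
Player II minimizes Player I's payoff; the smallest is 1/2, so the best response is b2.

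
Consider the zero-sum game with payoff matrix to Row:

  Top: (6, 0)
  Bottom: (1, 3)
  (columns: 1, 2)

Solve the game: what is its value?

9/4

Row minima: Top → 0, Bottom → 1; maximin = 1.
Column maxima: 1 → 6, 2 → 3; minimax = 3.
1 ≠ 3, so there is no saddle point; optimal play is mixed.
Let Row play Top with probability p. Expected payoff against 1: 6p + 1(1−p) = 5p + 1; against 2: 0p + 3(1−p) = −3p + 3.
Setting these equal: 5p + 1 = −3p + 3 ⇒ 8p = 2 ⇒ p = 1/4, and the value is (5)·(1/4) + 1 = 9/4.
For Column: with q = P(1), equating Top's and Bottom's payoffs gives 6q = −2q + 3 ⇒ q = 3/8.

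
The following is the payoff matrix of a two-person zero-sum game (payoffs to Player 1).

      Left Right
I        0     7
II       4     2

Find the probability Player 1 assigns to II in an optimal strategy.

Row minima: I → 0, II → 2; maximin = 2.
Column maxima: Left → 4, Right → 7; minimax = 4.
2 ≠ 4, so there is no saddle point; optimal play is mixed.
Let Player 1 play I with probability p. Expected payoff against Left: 0p + 4(1−p) = −4p + 4; against Right: 7p + 2(1−p) = 5p + 2.
Setting these equal: −4p + 4 = 5p + 2 ⇒ −9p = -2 ⇒ p = 2/9, and the value is (-4)·(2/9) + 4 = 28/9.
For Player 2: with q = P(Left), equating I's and II's payoffs gives −7q + 7 = 2q + 2 ⇒ q = 5/9.

7/9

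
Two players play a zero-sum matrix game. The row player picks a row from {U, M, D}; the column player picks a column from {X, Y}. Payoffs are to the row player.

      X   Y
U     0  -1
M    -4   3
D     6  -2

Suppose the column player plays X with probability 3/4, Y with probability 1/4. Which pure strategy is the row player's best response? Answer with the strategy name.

D

Expected payoff of U: (3/4)·0 + (1/4)·(-1) = -1/4.
Expected payoff of M: (3/4)·(-4) + (1/4)·3 = -9/4.
Expected payoff of D: (3/4)·6 + (1/4)·(-2) = 4.
The largest is 4, so the row player's best response is D.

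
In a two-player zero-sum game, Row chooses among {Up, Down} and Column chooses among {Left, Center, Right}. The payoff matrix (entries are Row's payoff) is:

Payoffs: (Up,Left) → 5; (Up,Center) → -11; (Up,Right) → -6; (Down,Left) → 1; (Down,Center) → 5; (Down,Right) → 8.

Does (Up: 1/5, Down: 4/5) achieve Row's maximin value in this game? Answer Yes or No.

Against Left this mix gives (1/5)·5 + (4/5)·1 = 9/5.
Against Center this mix gives (1/5)·(-11) + (4/5)·5 = 9/5.
Against Right this mix gives (1/5)·(-6) + (4/5)·8 = 26/5.
All of Column's active replies (Left, Center) yield 9/5, and no column does worse for Row. The mix makes Column indifferent and guarantees 9/5, so it is optimal.

Yes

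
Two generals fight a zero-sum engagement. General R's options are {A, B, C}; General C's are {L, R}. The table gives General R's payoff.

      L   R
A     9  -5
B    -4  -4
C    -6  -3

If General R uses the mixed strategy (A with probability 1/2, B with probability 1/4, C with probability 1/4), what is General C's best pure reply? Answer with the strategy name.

If General C plays L, General R's expected payoff is (1/2)·9 + (1/4)·(-4) + (1/4)·(-6) = 2.
If General C plays R, General R's expected payoff is (1/2)·(-5) + (1/4)·(-4) + (1/4)·(-3) = -17/4.
General C minimizes General R's payoff; the smallest is -17/4, so the best response is R.

R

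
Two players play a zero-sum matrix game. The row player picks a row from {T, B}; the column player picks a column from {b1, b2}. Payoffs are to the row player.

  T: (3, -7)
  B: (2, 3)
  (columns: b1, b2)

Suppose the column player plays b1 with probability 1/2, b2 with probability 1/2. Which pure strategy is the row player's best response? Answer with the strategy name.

Expected payoff of T: (1/2)·3 + (1/2)·(-7) = -2.
Expected payoff of B: (1/2)·2 + (1/2)·3 = 5/2.
The largest is 5/2, so the row player's best response is B.

B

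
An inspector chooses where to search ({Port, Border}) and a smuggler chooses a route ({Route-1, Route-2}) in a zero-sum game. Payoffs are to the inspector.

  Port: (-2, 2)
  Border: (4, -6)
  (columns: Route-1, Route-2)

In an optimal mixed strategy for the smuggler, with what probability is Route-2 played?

Row minima: Port → -2, Border → -6; maximin = -2.
Column maxima: Route-1 → 4, Route-2 → 2; minimax = 2.
-2 ≠ 2, so there is no saddle point; optimal play is mixed.
Let the inspector play Port with probability p. Expected payoff against Route-1: (-2)p + 4(1−p) = −6p + 4; against Route-2: 2p + (-6)(1−p) = 8p − 6.
Setting these equal: −6p + 4 = 8p − 6 ⇒ −14p = -10 ⇒ p = 5/7, and the value is (-6)·(5/7) + 4 = -2/7.
For the smuggler: with q = P(Route-1), equating Port's and Border's payoffs gives −4q + 2 = 10q − 6 ⇒ q = 4/7.

3/7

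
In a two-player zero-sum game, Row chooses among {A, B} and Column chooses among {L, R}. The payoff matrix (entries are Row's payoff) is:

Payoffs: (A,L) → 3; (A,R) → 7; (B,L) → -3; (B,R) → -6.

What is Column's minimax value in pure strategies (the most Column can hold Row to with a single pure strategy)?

Column maxima: L → 3, R → 7.
The smallest of these is 3.

3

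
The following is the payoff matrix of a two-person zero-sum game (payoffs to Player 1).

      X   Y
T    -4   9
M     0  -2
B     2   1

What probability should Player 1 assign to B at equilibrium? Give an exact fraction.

13/14

Row minima: T → -4, M → -2, B → 1; maximin = 1.
Column maxima: X → 2, Y → 9; minimax = 2.
1 ≠ 2, so there is no saddle point; optimal play is mixed.
M is strictly dominated by B, so Player 1 never plays it.
On the remaining 2×2 (T, B vs X, Y):
Let Player 1 play T with probability p. Expected payoff against X: (-4)p + 2(1−p) = −6p + 2; against Y: 9p + 1(1−p) = 8p + 1.
Setting these equal: −6p + 2 = 8p + 1 ⇒ −14p = -1 ⇒ p = 1/14, and the value is (-6)·(1/14) + 2 = 11/7.
For Player 2: with q = P(X), equating T's and B's payoffs gives −13q + 9 = q + 1 ⇒ q = 4/7.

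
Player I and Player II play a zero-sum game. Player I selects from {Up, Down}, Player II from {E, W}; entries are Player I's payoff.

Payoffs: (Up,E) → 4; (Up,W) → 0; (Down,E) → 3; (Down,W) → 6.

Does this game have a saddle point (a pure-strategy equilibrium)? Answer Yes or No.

Row minima: Up → 0, Down → 3; maximin = 3.
Column maxima: E → 4, W → 6; minimax = 4.
3 ≠ 4, so no pure-strategy equilibrium exists.

No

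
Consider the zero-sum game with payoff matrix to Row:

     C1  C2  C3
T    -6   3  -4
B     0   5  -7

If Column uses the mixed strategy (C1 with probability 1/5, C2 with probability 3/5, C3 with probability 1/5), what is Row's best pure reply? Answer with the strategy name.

B

Expected payoff of T: (1/5)·(-6) + (3/5)·3 + (1/5)·(-4) = -1/5.
Expected payoff of B: (1/5)·0 + (3/5)·5 + (1/5)·(-7) = 8/5.
The largest is 8/5, so Row's best response is B.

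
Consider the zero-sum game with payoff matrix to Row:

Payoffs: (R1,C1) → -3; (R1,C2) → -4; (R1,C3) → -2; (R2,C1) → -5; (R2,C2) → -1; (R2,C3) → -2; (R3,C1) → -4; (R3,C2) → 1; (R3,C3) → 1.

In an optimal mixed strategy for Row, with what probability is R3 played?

1/6

Row minima: R1 → -4, R2 → -5, R3 → -4; maximin = -4.
Column maxima: C1 → -3, C2 → 1, C3 → 1; minimax = -3.
-4 ≠ -3, so there is no saddle point; optimal play is mixed.
R2 is strictly dominated by R3, so Row never plays it.
C3 is strictly dominated by C1 (it gives Row strictly more in every row), so Column never plays it.
On the remaining 2×2 (R1, R3 vs C1, C2):
Let Row play R1 with probability p. Expected payoff against C1: (-3)p + (-4)(1−p) = p − 4; against C2: (-4)p + 1(1−p) = −5p + 1.
Setting these equal: p − 4 = −5p + 1 ⇒ 6p = 5 ⇒ p = 5/6, and the value is (1)·(5/6) − 4 = -19/6.
For Column: with q = P(C1), equating R1's and R3's payoffs gives q − 4 = −5q + 1 ⇒ q = 5/6.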